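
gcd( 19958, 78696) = 2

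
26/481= 2/37 = 0.05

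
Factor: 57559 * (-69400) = -2^3*5^2*347^1 * 57559^1 = - 3994594600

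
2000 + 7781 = 9781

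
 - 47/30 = -47/30 = - 1.57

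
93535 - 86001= 7534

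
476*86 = 40936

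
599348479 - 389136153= 210212326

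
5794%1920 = 34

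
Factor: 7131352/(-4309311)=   -  2^3 *3^( - 1)*479^1*1861^1  *  1436437^(  -  1 ) 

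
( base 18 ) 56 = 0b1100000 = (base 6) 240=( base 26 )3I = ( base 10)96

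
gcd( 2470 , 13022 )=2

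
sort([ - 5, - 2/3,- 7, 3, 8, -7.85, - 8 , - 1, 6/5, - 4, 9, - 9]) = [ - 9, - 8,- 7.85, - 7, - 5, - 4, - 1, - 2/3, 6/5, 3, 8, 9]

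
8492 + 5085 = 13577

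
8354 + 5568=13922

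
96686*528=51050208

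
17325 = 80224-62899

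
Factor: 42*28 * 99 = 2^3*3^3 * 7^2*11^1 = 116424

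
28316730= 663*42710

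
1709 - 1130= 579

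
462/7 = 66 = 66.00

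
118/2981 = 118/2981 = 0.04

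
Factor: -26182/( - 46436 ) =53/94= 2^( - 1) *47^ ( - 1 )*53^1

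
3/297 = 1/99 = 0.01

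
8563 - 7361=1202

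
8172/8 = 2043/2 = 1021.50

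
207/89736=69/29912= 0.00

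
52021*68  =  3537428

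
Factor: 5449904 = 2^4*340619^1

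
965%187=30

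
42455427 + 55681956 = 98137383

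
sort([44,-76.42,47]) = [ - 76.42, 44, 47 ] 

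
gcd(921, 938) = 1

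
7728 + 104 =7832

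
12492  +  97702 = 110194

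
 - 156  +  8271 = 8115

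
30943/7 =4420 + 3/7 = 4420.43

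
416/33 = 416/33= 12.61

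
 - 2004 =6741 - 8745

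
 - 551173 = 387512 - 938685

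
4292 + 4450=8742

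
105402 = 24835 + 80567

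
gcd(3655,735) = 5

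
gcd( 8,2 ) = 2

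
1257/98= 12+81/98 = 12.83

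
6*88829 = 532974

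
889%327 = 235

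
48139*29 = 1396031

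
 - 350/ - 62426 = 25/4459= 0.01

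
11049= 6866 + 4183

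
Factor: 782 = 2^1 * 17^1*23^1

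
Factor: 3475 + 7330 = 10805= 5^1*2161^1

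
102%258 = 102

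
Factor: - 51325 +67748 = 16423 = 11^1*1493^1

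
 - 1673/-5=1673/5 = 334.60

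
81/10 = 81/10=8.10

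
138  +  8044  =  8182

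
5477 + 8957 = 14434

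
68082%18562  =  12396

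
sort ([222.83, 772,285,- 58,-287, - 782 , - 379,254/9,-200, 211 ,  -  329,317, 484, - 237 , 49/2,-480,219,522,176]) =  [  -  782,-480,-379 , - 329,-287,-237,  -  200, - 58, 49/2,254/9, 176,211,  219, 222.83,285, 317,484,522,772 ]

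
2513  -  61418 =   -  58905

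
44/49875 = 44/49875 = 0.00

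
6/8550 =1/1425= 0.00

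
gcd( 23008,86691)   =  1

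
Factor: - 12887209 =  - 967^1*13327^1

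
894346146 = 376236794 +518109352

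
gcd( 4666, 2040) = 2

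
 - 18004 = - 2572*7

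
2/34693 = 2/34693 = 0.00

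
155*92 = 14260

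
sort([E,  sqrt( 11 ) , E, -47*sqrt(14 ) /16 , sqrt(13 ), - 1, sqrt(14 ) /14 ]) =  [-47 * sqrt( 14) /16,-1,sqrt(14)/14,E,E, sqrt ( 11),sqrt( 13 )] 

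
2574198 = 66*39003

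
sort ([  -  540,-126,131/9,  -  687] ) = [-687,-540, - 126, 131/9] 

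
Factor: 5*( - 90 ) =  - 450 = - 2^1 * 3^2 * 5^2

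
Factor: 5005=5^1 * 7^1*11^1*13^1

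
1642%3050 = 1642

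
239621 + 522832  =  762453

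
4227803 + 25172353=29400156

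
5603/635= 8 + 523/635 = 8.82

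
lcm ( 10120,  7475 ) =657800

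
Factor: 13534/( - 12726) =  - 67/63 = - 3^(-2)*7^ (  -  1)*67^1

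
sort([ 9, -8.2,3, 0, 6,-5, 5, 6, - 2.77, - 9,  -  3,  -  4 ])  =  [ - 9,-8.2,-5,  -  4,-3, -2.77,0,3 , 5, 6, 6,9] 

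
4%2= 0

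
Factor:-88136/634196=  - 46/331 = - 2^1*23^1 * 331^( - 1 )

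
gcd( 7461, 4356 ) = 9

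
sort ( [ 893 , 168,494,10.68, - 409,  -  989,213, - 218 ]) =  [ - 989,  -  409,-218, 10.68,  168,213,494, 893]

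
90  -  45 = 45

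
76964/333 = 231 + 41/333= 231.12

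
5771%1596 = 983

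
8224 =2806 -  - 5418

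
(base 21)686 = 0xB04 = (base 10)2820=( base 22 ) 5I4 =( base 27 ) 3NC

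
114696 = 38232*3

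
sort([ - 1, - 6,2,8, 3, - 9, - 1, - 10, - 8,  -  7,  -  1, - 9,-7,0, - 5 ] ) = [ - 10, - 9, - 9, -8, - 7, - 7, - 6 ,-5, - 1,-1, - 1, 0, 2,3, 8 ]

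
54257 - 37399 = 16858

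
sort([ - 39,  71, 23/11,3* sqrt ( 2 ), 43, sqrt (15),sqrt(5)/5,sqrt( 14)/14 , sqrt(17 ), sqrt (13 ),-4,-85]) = [ - 85,-39, - 4 , sqrt(14)/14, sqrt( 5 ) /5,  23/11,sqrt( 13),sqrt( 15 ),sqrt(17) , 3*sqrt( 2) , 43 , 71]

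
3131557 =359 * 8723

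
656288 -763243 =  - 106955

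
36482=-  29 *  (- 1258)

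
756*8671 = 6555276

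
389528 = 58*6716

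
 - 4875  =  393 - 5268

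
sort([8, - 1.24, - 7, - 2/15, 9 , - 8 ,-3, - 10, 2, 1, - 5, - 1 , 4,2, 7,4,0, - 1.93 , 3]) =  [  -  10, - 8, - 7, - 5, - 3, - 1.93, - 1.24, - 1, - 2/15,0,1,  2,  2, 3,4, 4 , 7,8, 9]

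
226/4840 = 113/2420 = 0.05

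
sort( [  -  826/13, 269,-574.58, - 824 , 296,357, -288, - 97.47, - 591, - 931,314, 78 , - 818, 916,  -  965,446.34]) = [- 965,  -  931,-824,  -  818,  -  591, - 574.58, - 288,  -  97.47,-826/13, 78, 269, 296,314, 357,446.34, 916 ] 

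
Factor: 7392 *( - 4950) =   -  36590400 = - 2^6*3^3*5^2*7^1*11^2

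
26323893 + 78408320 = 104732213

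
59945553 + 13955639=73901192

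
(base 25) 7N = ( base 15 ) D3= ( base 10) 198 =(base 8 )306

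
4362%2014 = 334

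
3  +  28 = 31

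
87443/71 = 1231+42/71 = 1231.59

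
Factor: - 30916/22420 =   -  5^( - 1 )*19^ ( - 1 )* 131^1 = - 131/95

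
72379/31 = 72379/31 = 2334.81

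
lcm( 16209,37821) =113463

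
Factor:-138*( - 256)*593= 2^9*3^1 * 23^1*593^1=20949504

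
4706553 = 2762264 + 1944289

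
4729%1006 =705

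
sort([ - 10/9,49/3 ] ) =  [ - 10/9 , 49/3]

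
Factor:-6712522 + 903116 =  - 2^1* 103^1*28201^1 =- 5809406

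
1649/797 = 1649/797 =2.07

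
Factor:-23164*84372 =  - 1954393008 = -2^4 *3^1*79^1 * 89^1  *  5791^1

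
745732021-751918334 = -6186313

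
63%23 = 17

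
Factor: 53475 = 3^1 * 5^2*23^1*31^1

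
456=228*2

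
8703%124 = 23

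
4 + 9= 13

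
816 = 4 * 204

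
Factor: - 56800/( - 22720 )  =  2^( - 1)*5^1 = 5/2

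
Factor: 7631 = 13^1 * 587^1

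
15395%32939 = 15395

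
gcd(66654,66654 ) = 66654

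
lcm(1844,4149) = 16596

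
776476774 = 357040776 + 419435998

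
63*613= 38619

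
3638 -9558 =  - 5920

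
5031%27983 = 5031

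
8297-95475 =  - 87178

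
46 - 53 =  - 7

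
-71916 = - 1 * 71916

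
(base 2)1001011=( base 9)83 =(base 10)75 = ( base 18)43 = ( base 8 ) 113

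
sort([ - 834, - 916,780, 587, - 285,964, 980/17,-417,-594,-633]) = [ - 916, - 834,-633,-594, - 417, - 285,980/17,587, 780,964]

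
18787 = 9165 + 9622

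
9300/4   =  2325 =2325.00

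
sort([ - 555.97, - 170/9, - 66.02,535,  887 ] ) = [ -555.97, - 66.02, - 170/9,535, 887]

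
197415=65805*3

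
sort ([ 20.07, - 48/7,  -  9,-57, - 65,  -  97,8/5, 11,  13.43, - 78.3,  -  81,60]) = [-97, - 81,  -  78.3,-65,-57, - 9, - 48/7,8/5,11,  13.43, 20.07, 60] 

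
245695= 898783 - 653088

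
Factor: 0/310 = 0^1 = 0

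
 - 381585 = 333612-715197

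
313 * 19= 5947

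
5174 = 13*398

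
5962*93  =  554466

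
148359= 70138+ 78221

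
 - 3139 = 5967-9106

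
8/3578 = 4/1789 = 0.00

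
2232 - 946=1286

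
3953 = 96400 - 92447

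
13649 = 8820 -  - 4829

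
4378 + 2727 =7105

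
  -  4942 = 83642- 88584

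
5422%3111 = 2311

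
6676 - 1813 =4863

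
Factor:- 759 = -3^1*11^1*23^1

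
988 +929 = 1917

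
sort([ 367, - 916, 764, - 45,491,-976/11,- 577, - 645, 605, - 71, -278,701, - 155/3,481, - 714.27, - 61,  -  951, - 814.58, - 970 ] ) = [ - 970, - 951 , - 916, - 814.58  , - 714.27, - 645, - 577,-278, - 976/11, - 71, - 61, - 155/3, - 45, 367, 481, 491,605, 701,764]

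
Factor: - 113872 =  - 2^4*11^1*647^1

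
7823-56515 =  - 48692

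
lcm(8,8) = 8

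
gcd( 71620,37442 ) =2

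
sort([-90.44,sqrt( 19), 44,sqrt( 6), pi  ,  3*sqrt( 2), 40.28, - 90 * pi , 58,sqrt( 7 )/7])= [ - 90*pi, - 90.44 , sqrt( 7)/7,sqrt( 6 ),  pi, 3*sqrt ( 2 ), sqrt (19 ),40.28,44,58 ] 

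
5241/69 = 1747/23= 75.96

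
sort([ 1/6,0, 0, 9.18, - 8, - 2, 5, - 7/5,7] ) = [ - 8, - 2, - 7/5, 0, 0 , 1/6, 5, 7, 9.18]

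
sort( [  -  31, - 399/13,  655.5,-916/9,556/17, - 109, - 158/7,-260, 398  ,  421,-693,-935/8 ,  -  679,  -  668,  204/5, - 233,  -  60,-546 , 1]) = [-693, - 679, - 668, - 546,-260, - 233, - 935/8, - 109, - 916/9, - 60, - 31 ,-399/13 , - 158/7, 1, 556/17,204/5, 398,421, 655.5 ] 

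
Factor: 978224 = 2^4*13^1* 4703^1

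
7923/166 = 47+121/166= 47.73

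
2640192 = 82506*32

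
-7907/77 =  - 103 + 24/77 = - 102.69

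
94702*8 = 757616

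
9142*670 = 6125140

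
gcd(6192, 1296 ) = 144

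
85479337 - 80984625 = 4494712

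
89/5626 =89/5626  =  0.02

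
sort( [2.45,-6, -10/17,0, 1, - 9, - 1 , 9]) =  [-9, - 6,-1,-10/17,0, 1,2.45, 9]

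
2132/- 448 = - 5+27/112 = - 4.76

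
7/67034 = 7/67034 = 0.00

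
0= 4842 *0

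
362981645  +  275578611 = 638560256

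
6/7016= 3/3508=0.00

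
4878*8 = 39024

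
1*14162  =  14162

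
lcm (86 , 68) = 2924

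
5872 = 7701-1829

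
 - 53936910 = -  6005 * 8982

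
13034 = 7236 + 5798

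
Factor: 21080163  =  3^1* 13^1*540517^1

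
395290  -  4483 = 390807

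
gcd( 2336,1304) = 8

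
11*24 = 264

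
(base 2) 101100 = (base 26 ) 1i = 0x2c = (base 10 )44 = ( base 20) 24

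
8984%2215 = 124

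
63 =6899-6836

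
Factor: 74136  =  2^3*3^1 * 3089^1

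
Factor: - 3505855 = - 5^1 * 107^1*6553^1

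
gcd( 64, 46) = 2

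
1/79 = 1/79 =0.01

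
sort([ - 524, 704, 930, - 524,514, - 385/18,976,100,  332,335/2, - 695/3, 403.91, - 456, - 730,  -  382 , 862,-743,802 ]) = [ - 743, - 730 ,-524, - 524, - 456, - 382 , - 695/3,-385/18, 100 , 335/2,332, 403.91,514, 704, 802,862,  930 , 976]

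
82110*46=3777060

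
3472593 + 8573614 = 12046207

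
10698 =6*1783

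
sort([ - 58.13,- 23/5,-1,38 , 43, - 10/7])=[ - 58.13, - 23/5,-10/7, - 1, 38,  43] 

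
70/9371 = 70/9371 = 0.01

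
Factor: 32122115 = 5^1*6424423^1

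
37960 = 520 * 73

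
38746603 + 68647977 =107394580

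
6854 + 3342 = 10196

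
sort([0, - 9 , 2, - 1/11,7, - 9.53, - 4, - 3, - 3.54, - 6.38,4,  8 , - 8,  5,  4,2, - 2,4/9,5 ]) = [ - 9.53, - 9, - 8, - 6.38,-4, - 3.54,  -  3, - 2,  -  1/11,0,4/9,2, 2,  4, 4, 5,5, 7,8] 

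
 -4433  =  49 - 4482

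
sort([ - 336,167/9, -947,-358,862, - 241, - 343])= [ - 947, - 358, - 343, - 336,- 241, 167/9,862]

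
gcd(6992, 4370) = 874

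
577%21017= 577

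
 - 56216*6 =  - 337296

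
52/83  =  52/83  =  0.63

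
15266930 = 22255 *686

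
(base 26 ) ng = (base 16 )266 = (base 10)614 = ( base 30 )ke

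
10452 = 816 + 9636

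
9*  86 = 774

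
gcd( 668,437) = 1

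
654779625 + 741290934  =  1396070559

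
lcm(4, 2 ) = 4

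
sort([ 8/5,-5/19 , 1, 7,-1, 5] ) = [ - 1,-5/19,1,8/5, 5,7] 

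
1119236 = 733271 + 385965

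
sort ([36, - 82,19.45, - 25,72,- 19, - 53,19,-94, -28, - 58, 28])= [  -  94 ,-82, - 58, - 53,  -  28, - 25, - 19, 19, 19.45, 28,36,72 ]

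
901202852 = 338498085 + 562704767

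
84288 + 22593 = 106881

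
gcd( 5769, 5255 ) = 1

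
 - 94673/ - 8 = 94673/8 = 11834.12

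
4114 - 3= 4111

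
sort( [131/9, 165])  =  [131/9,165]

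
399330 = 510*783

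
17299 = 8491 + 8808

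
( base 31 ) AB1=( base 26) EIK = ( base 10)9952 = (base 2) 10011011100000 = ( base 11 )7528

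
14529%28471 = 14529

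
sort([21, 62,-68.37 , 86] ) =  [-68.37 , 21,  62,86]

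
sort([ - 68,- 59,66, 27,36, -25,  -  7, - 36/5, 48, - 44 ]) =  [ - 68, - 59,-44, - 25,-36/5, - 7,27, 36, 48, 66] 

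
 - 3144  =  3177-6321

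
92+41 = 133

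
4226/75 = 56+26/75 = 56.35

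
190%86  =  18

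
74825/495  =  14965/99 = 151.16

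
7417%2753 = 1911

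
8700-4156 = 4544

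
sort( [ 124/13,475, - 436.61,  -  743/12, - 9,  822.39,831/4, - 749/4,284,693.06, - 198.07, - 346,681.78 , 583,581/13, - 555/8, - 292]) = [ - 436.61, - 346, - 292,-198.07, - 749/4, - 555/8, - 743/12, - 9,124/13,581/13,831/4,284, 475,583,  681.78, 693.06,822.39 ] 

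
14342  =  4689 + 9653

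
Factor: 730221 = 3^1* 401^1*607^1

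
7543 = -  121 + 7664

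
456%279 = 177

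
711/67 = 10+41/67 = 10.61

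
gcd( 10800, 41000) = 200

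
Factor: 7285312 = 2^6*67^1 * 1699^1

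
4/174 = 2/87 = 0.02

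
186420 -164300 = 22120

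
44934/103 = 44934/103 = 436.25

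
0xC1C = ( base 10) 3100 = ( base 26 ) 4f6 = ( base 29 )3JQ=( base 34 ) 2n6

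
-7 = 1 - 8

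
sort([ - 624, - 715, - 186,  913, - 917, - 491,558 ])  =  [ - 917,-715,-624,  -  491, - 186,  558,913 ]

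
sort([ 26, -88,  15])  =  [- 88,15, 26]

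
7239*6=43434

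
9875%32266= 9875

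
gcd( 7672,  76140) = 4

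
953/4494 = 953/4494 =0.21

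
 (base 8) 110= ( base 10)72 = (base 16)48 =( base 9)80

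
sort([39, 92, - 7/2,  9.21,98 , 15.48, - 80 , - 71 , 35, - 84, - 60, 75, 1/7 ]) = [ - 84, - 80, - 71, - 60,-7/2,1/7,  9.21, 15.48,35,39, 75,92,  98 ]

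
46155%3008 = 1035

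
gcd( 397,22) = 1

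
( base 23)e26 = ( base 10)7458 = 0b1110100100010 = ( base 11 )5670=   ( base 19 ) 11CA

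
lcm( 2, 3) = 6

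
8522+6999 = 15521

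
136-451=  - 315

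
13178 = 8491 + 4687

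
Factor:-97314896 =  - 2^4 * 7^1*868883^1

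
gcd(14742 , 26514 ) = 54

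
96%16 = 0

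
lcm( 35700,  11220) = 392700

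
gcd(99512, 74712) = 8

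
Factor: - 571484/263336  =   - 142871/65834   =  - 2^ ( - 1 )*32917^( - 1 )* 142871^1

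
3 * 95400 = 286200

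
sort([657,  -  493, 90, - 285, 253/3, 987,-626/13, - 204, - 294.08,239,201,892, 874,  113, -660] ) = [ - 660, - 493,  -  294.08,- 285,-204, - 626/13, 253/3,90, 113,201, 239, 657,874, 892,  987]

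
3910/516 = 1955/258 = 7.58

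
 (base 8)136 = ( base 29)37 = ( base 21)4a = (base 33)2S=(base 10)94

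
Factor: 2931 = 3^1*977^1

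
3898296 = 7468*522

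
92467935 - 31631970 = 60835965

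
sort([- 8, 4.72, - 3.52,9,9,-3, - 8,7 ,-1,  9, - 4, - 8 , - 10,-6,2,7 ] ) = [ - 10, - 8,-8, - 8, - 6, - 4, - 3.52, - 3,  -  1, 2,4.72,7,7,9 , 9,  9 ]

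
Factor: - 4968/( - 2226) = 2^2*3^2*7^( - 1)*23^1*53^( - 1)  =  828/371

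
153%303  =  153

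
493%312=181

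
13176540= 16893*780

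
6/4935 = 2/1645 = 0.00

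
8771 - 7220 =1551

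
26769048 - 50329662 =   -  23560614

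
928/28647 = 928/28647 = 0.03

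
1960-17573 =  - 15613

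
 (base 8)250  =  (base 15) b3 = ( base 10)168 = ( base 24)70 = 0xa8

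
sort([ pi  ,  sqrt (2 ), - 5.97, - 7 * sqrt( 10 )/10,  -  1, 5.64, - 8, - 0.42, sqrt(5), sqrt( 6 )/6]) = [-8, - 5.97, - 7*sqrt(10)/10,  -  1,  -  0.42, sqrt(6 ) /6,sqrt( 2 ), sqrt( 5),pi , 5.64] 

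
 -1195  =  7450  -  8645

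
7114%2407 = 2300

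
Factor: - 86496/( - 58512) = 34/23 =2^1*17^1*23^( -1 )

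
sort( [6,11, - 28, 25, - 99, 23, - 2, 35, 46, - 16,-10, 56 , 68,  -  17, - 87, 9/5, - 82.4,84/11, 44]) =[ - 99 ,  -  87, - 82.4, - 28,-17, - 16, - 10, - 2, 9/5,6,84/11, 11,23, 25 , 35, 44, 46, 56, 68]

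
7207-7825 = -618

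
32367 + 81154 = 113521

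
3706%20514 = 3706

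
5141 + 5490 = 10631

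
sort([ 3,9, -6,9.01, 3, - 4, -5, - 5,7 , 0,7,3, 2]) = [ - 6, - 5, - 5,-4, 0,2 , 3,3,3,7, 7,9,9.01] 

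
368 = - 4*( - 92 )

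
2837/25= 2837/25= 113.48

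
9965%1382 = 291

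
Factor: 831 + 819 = 2^1 * 3^1*5^2 * 11^1 = 1650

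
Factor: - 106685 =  - 5^1*19^1*1123^1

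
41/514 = 41/514=0.08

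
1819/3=1819/3 = 606.33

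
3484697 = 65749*53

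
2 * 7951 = 15902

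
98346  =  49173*2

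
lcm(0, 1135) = 0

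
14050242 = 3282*4281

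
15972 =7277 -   -  8695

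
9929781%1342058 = 535375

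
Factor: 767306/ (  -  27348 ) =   -  383653/13674 = -2^( - 1)*3^(  -  1 )*37^1*43^(- 1)* 53^( - 1 )*10369^1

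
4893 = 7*699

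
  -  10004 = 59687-69691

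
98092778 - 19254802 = 78837976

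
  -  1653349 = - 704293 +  - 949056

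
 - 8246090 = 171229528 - 179475618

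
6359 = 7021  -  662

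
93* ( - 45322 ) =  - 4214946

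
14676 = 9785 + 4891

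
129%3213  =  129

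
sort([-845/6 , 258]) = [  -  845/6, 258 ] 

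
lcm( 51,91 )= 4641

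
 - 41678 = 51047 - 92725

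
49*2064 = 101136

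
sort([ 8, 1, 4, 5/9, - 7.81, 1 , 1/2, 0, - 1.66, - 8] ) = [ - 8, - 7.81, - 1.66,0 , 1/2,5/9, 1, 1, 4, 8]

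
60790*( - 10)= - 607900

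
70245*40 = 2809800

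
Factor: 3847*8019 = 30849093=3^6 * 11^1*3847^1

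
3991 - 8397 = - 4406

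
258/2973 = 86/991 = 0.09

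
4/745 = 4/745 = 0.01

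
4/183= 4/183=0.02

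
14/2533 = 14/2533 = 0.01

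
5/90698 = 5/90698 = 0.00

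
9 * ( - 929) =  - 8361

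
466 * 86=40076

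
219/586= 219/586 = 0.37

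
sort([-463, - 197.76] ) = [ - 463,-197.76]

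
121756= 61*1996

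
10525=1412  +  9113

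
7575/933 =2525/311 = 8.12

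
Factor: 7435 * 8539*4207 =267091765255=5^1*7^1*601^1 * 1487^1*8539^1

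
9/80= 9/80 = 0.11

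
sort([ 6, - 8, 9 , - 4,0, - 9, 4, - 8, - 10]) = [ - 10, - 9, -8, - 8,-4, 0, 4,  6, 9 ]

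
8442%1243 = 984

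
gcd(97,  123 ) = 1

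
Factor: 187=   11^1  *17^1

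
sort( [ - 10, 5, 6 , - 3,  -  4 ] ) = [-10,-4, - 3,5, 6]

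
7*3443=24101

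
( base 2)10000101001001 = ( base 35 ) 6xg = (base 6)103241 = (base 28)ao9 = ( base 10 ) 8521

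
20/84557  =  20/84557 = 0.00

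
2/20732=1/10366=0.00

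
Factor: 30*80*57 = 2^5 * 3^2*5^2*19^1 = 136800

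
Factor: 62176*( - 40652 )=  - 2^7*29^1*67^1*10163^1 = - 2527578752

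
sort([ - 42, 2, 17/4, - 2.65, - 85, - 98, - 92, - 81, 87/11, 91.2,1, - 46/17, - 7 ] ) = [ - 98, -92, - 85, - 81, - 42, - 7, - 46/17, - 2.65, 1, 2  ,  17/4,87/11, 91.2 ]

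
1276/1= 1276 = 1276.00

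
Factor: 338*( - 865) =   -  292370  =  - 2^1 * 5^1*13^2*173^1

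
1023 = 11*93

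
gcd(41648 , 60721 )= 1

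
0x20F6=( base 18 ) 180e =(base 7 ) 33413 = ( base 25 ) DCD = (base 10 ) 8438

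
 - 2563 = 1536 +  - 4099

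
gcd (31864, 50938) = 2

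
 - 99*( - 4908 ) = 485892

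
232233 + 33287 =265520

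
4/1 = 4 = 4.00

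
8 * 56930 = 455440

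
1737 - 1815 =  - 78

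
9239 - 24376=-15137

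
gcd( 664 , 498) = 166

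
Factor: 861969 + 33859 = 895828 = 2^2*281^1*797^1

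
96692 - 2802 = 93890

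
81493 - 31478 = 50015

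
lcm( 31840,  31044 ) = 1241760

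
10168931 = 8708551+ 1460380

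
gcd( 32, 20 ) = 4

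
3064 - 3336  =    -  272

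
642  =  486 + 156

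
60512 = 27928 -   -  32584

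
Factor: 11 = 11^1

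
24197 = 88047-63850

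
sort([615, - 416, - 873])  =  [-873,-416, 615]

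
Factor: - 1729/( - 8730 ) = 2^ ( - 1)*3^(-2)* 5^( - 1)*7^1*13^1 * 19^1*97^( - 1)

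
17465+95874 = 113339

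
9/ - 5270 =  - 9/5270 = - 0.00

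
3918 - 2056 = 1862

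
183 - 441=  - 258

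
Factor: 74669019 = 3^1*24889673^1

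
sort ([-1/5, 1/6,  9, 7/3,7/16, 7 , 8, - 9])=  [ - 9, - 1/5,1/6,  7/16 , 7/3,7, 8, 9 ] 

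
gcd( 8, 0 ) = 8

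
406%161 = 84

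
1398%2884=1398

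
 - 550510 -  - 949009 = 398499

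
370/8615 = 74/1723 = 0.04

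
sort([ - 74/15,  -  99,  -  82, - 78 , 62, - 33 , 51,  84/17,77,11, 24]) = [ - 99, - 82, - 78 , - 33, - 74/15, 84/17, 11, 24, 51,62,77 ] 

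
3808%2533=1275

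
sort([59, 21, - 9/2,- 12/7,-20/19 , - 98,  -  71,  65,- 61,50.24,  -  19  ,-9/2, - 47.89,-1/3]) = [  -  98,  -  71, - 61, - 47.89, - 19, - 9/2 , - 9/2, - 12/7, - 20/19, - 1/3,21,50.24, 59, 65 ]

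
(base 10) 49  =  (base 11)45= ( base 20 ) 29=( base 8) 61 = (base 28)1L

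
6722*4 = 26888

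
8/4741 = 8/4741 = 0.00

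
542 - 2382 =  - 1840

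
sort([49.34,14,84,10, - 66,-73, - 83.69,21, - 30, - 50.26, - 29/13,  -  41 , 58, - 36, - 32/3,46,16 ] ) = [ - 83.69, - 73,-66 , - 50.26 , - 41, - 36, - 30, - 32/3,  -  29/13, 10 , 14 , 16, 21,46, 49.34,58  ,  84] 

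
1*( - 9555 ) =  - 9555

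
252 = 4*63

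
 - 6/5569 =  - 6/5569  =  - 0.00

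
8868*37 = 328116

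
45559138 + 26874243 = 72433381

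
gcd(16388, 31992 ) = 4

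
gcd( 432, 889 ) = 1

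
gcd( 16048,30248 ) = 8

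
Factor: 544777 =47^1*67^1*173^1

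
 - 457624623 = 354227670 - 811852293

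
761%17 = 13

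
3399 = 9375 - 5976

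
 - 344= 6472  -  6816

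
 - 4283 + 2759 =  - 1524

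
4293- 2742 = 1551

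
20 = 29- 9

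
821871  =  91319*9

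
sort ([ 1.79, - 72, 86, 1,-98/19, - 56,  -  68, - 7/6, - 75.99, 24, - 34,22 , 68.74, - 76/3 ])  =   [ - 75.99, - 72,-68, - 56, - 34, - 76/3, - 98/19, - 7/6,  1, 1.79,22, 24,  68.74, 86] 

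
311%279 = 32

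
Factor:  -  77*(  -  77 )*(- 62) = -2^1*7^2 *11^2*31^1 = - 367598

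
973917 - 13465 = 960452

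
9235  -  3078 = 6157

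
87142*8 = 697136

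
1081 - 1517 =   -  436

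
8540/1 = 8540 = 8540.00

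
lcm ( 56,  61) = 3416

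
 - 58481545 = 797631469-856113014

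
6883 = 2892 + 3991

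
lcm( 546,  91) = 546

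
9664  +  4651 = 14315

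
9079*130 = 1180270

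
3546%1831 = 1715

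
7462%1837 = 114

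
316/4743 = 316/4743 =0.07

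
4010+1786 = 5796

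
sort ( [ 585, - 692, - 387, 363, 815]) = [-692,-387 , 363, 585,815 ] 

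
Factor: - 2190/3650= -3/5 = - 3^1*5^( - 1)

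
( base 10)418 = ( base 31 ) df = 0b110100010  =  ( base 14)21c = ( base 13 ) 262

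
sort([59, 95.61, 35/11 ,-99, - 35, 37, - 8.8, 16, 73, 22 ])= [ - 99, - 35, - 8.8 , 35/11, 16, 22,37, 59,73,95.61]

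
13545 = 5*2709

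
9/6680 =9/6680 = 0.00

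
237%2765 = 237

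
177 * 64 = 11328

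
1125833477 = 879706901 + 246126576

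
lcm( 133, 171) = 1197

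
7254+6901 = 14155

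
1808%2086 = 1808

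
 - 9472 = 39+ - 9511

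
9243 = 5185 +4058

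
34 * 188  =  6392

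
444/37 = 12 = 12.00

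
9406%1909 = 1770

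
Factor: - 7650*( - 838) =2^2*3^2 * 5^2 * 17^1 * 419^1  =  6410700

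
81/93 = 27/31=0.87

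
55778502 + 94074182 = 149852684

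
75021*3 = 225063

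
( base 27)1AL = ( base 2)1111111100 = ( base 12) 710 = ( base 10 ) 1020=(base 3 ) 1101210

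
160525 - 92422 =68103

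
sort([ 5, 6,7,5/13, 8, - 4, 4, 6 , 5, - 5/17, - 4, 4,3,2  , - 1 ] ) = [- 4,-4, - 1,- 5/17,5/13,2,3, 4,4, 5, 5 , 6,6,7, 8]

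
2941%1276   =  389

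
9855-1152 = 8703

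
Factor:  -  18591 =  - 3^1*6197^1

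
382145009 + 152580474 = 534725483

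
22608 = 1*22608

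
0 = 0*7403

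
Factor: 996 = 2^2 * 3^1*83^1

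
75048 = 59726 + 15322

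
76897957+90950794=167848751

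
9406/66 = 4703/33 = 142.52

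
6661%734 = 55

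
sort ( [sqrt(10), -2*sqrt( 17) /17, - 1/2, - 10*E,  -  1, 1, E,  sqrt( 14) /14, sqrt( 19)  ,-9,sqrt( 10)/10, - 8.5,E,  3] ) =[-10*E, - 9, - 8.5, - 1, - 1/2,-2*sqrt( 17)/17, sqrt( 14) /14,sqrt( 10 )/10, 1 , E,  E, 3,sqrt( 10),sqrt(19) ]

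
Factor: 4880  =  2^4*5^1 * 61^1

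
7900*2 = 15800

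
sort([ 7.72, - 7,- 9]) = [ - 9, - 7, 7.72 ]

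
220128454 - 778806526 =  - 558678072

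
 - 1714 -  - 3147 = 1433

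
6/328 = 3/164 = 0.02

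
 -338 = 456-794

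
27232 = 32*851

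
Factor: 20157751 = 20157751^1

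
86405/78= 86405/78 = 1107.76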